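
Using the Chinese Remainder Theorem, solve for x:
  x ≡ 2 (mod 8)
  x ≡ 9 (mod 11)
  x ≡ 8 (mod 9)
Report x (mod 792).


Moduli 8, 11, 9 are pairwise coprime; by CRT there is a unique solution modulo M = 8 · 11 · 9 = 792.
Solve pairwise, accumulating the modulus:
  Start with x ≡ 2 (mod 8).
  Combine with x ≡ 9 (mod 11): since gcd(8, 11) = 1, we get a unique residue mod 88.
    Write x = 2 + 8·t and substitute into x ≡ 9 (mod 11): 8·t ≡ 9 − 2 = 7 (mod 11).
    The inverse of 8 mod 11 is 7 (since 8·7 = 56 = 5·11 + 1), so t ≡ 7·7 = 49 ≡ 5 (mod 11).
    Then x = 2 + 8·5 = 42, valid modulo lcm(8, 11) = 88: x ≡ 42 (mod 88).
  Combine with x ≡ 8 (mod 9): since gcd(88, 9) = 1, we get a unique residue mod 792.
    Write x = 42 + 88·t and substitute into x ≡ 8 (mod 9): 88·t ≡ 8 − 42 = -34 (mod 9).
    Reduce coefficients mod 9: 7·t ≡ 2 (mod 9).
    The inverse of 7 mod 9 is 4 (since 7·4 = 28 = 3·9 + 1), so t ≡ 4·2 = 8 ≡ 8 (mod 9).
    Then x = 42 + 88·8 = 746, valid modulo lcm(88, 9) = 792: x ≡ 746 (mod 792).
Verify: 746 mod 8 = 2 ✓, 746 mod 11 = 9 ✓, 746 mod 9 = 8 ✓.

x ≡ 746 (mod 792).


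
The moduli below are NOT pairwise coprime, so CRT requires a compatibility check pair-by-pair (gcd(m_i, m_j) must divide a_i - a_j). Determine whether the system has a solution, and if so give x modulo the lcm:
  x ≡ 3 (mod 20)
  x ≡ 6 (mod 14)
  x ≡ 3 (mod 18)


Moduli 20, 14, 18 are not pairwise coprime, so CRT works modulo lcm(m_i) when all pairwise compatibility conditions hold.
Pairwise compatibility: gcd(m_i, m_j) must divide a_i - a_j for every pair.
Merge one congruence at a time:
  Start: x ≡ 3 (mod 20).
  Combine with x ≡ 6 (mod 14): gcd(20, 14) = 2, and 6 - 3 = 3 is NOT divisible by 2.
    ⇒ system is inconsistent (no integer solution).

No solution (the system is inconsistent).


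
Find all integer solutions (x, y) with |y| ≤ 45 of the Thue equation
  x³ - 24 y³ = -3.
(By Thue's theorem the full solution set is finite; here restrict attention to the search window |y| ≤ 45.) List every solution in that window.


The equation is x³ - 24y³ = -3. For fixed y, x³ = 24·y³ − 3, so a solution requires the RHS to be a perfect cube.
Strategy: iterate y from -45 to 45, compute RHS = 24·y³ − 3, and check whether it is a (positive or negative) perfect cube.
Check small values of y:
  y = 0: RHS = -3 is not a perfect cube.
  y = 1: RHS = 21 is not a perfect cube.
  y = -1: RHS = -27 = (-3)³ ⇒ x = -3 works.
  y = 2: RHS = 189 is not a perfect cube.
  y = -2: RHS = -195 is not a perfect cube.
  y = 3: RHS = 645 is not a perfect cube.
  y = -3: RHS = -651 is not a perfect cube.
Continuing the search up to |y| = 45 finds no further solutions beyond those listed.
Collected solutions: (-3, -1).

Solutions (with |y| ≤ 45): (-3, -1).


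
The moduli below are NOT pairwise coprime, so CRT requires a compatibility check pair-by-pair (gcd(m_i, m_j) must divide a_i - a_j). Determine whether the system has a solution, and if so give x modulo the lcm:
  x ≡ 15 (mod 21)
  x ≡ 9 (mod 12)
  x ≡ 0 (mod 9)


Moduli 21, 12, 9 are not pairwise coprime, so CRT works modulo lcm(m_i) when all pairwise compatibility conditions hold.
Pairwise compatibility: gcd(m_i, m_j) must divide a_i - a_j for every pair.
Merge one congruence at a time:
  Start: x ≡ 15 (mod 21).
  Combine with x ≡ 9 (mod 12): gcd(21, 12) = 3; 9 - 15 = -6, which IS divisible by 3, so compatible.
    Write x = 15 + 21·t and substitute into x ≡ 9 (mod 12): 21·t ≡ 9 − 15 = -6 (mod 12).
    Divide the congruence (and modulus) by g = 3: 7·t ≡ -2 (mod 4).
    Reduce coefficients mod 4: 3·t ≡ 2 (mod 4).
    The inverse of 3 mod 4 is 3 (since 3·3 = 9 = 2·4 + 1), so t ≡ 3·2 = 6 ≡ 2 (mod 4).
    Then x = 15 + 21·2 = 57, valid modulo lcm(21, 12) = 84: x ≡ 57 (mod 84).
  Combine with x ≡ 0 (mod 9): gcd(84, 9) = 3; 0 - 57 = -57, which IS divisible by 3, so compatible.
    Write x = 57 + 84·t and substitute into x ≡ 0 (mod 9): 84·t ≡ 0 − 57 = -57 (mod 9).
    Divide the congruence (and modulus) by g = 3: 28·t ≡ -19 (mod 3).
    Reduce coefficients mod 3: 1·t ≡ 2 (mod 3).
    So t ≡ 2 (mod 3).
    Then x = 57 + 84·2 = 225, valid modulo lcm(84, 9) = 252: x ≡ 225 (mod 252).
Verify: 225 mod 21 = 15, 225 mod 12 = 9, 225 mod 9 = 0.

x ≡ 225 (mod 252).


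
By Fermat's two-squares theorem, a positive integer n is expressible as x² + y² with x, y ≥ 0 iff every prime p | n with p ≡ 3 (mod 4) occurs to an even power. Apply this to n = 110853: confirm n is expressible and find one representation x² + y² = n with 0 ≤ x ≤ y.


Step 1: Factor n = 110853 = 3^2 · 109 · 113.
Step 2: Check the mod-4 condition on each prime factor: 3 ≡ 3 (mod 4), exponent 2 (must be even); 109 ≡ 1 (mod 4), exponent 1; 113 ≡ 1 (mod 4), exponent 1.
All primes ≡ 3 (mod 4) appear to even exponent (or don't appear), so by the two-squares theorem n IS expressible as a sum of two squares.
Step 3: Build a representation. Group n = k² · m with k = 3 and m = 109 · 113 = 12317 (a product of primes ≡ 1 (mod 4)); a representation of m scales to one of n via (k·x)² + (k·y)² = k²(x² + y²). Each prime p ≡ 1 (mod 4) is itself a sum of two squares; find a² by testing p − a² for a perfect square:
  109: 109 − 1² = 108, 109 − 2² = 105, 109 − 3² = 100 = 10² ⇒ 109 = 3² + 10².
  113: 113 − 1² = 112, 113 − 2² = 109, 113 − 3² = 104, 113 − 4² = 97, 113 − 5² = 88, 113 − 6² = 77, 113 − 7² = 64 = 8² ⇒ 113 = 7² + 8².
  Combine using the Brahmagupta–Fibonacci identity (a² + b²)(c² + d²) = (ac − bd)² + (ad + bc)² = (ac + bd)² + (ad − bc)²:
  109 · 113 = 12317: from (3² + 10²)(7² + 8²), take (3·7 − 10·8, 3·8 + 10·7) = (21 − 80, 24 + 70) = (-59, 94); dropping signs (only squares matter) gives (59, 94); check 59² + 94² = 3481 + 8836 = 12317 ✓.
  Scale by k = 3: (3·59, 3·94) = (177, 282).
Step 4: Order so x ≤ y and verify: 177² + 282² = 31329 + 79524 = 110853 = n. ✓

n = 110853 = 177² + 282² (one valid representation with x ≤ y).


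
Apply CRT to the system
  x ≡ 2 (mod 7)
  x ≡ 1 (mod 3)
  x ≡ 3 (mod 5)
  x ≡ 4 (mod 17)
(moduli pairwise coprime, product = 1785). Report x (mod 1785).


Product of moduli M = 7 · 3 · 5 · 17 = 1785.
Merge one congruence at a time:
  Start: x ≡ 2 (mod 7).
  Combine with x ≡ 1 (mod 3); new modulus lcm = 21.
    Write x = 2 + 7·t and substitute into x ≡ 1 (mod 3): 7·t ≡ 1 − 2 = -1 (mod 3).
    Reduce coefficients mod 3: 1·t ≡ 2 (mod 3).
    So t ≡ 2 (mod 3).
    Then x = 2 + 7·2 = 16, valid modulo lcm(7, 3) = 21: x ≡ 16 (mod 21).
  Combine with x ≡ 3 (mod 5); new modulus lcm = 105.
    Write x = 16 + 21·t and substitute into x ≡ 3 (mod 5): 21·t ≡ 3 − 16 = -13 (mod 5).
    Reduce coefficients mod 5: 1·t ≡ 2 (mod 5).
    So t ≡ 2 (mod 5).
    Then x = 16 + 21·2 = 58, valid modulo lcm(21, 5) = 105: x ≡ 58 (mod 105).
  Combine with x ≡ 4 (mod 17); new modulus lcm = 1785.
    Write x = 58 + 105·t and substitute into x ≡ 4 (mod 17): 105·t ≡ 4 − 58 = -54 (mod 17).
    Reduce coefficients mod 17: 3·t ≡ 14 (mod 17).
    The inverse of 3 mod 17 is 6 (since 3·6 = 18 = 1·17 + 1), so t ≡ 6·14 = 84 ≡ 16 (mod 17).
    Then x = 58 + 105·16 = 1738, valid modulo lcm(105, 17) = 1785: x ≡ 1738 (mod 1785).
Verify against each original: 1738 mod 7 = 2, 1738 mod 3 = 1, 1738 mod 5 = 3, 1738 mod 17 = 4.

x ≡ 1738 (mod 1785).


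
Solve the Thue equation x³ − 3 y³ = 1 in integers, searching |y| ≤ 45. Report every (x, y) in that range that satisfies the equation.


The equation is x³ - 3y³ = 1. For fixed y, x³ = 3·y³ + 1, so a solution requires the RHS to be a perfect cube.
Strategy: iterate y from -45 to 45, compute RHS = 3·y³ + 1, and check whether it is a (positive or negative) perfect cube.
Check small values of y:
  y = 0: RHS = 1 = (1)³ ⇒ x = 1 works.
  y = 1: RHS = 4 is not a perfect cube.
  y = -1: RHS = -2 is not a perfect cube.
  y = 2: RHS = 25 is not a perfect cube.
  y = -2: RHS = -23 is not a perfect cube.
  y = 3: RHS = 82 is not a perfect cube.
  y = -3: RHS = -80 is not a perfect cube.
Continuing the search up to |y| = 45 finds no further solutions beyond those listed.
Collected solutions: (1, 0).

Solutions (with |y| ≤ 45): (1, 0).


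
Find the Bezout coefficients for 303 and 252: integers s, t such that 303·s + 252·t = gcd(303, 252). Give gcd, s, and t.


Euclidean algorithm on (303, 252) — divide until remainder is 0:
  303 = 1 · 252 + 51
  252 = 4 · 51 + 48
  51 = 1 · 48 + 3
  48 = 16 · 3 + 0
gcd(303, 252) = 3.
Track Bezout coefficients alongside the remainders: start with r₀ = 303 = a·1 + b·0 (s = 1, t = 0) and r₁ = 252 = a·0 + b·1 (s = 0, t = 1); each new remainder r_{k+1} = r_{k-1} − q_k·r_k inherits s_{k+1} = s_{k-1} − q_k·s_k, t_{k+1} = t_{k-1} − q_k·t_k, so r_k = a·s_k + b·t_k at every step:
  q = 1: r = 51, s = 1 − 1·0 = 1, t = 0 − 1·1 = -1  (check: 303·1 + 252·(-1) = 51)
  q = 4: r = 48, s = 0 − 4·1 = -4, t = 1 − 4·(-1) = 5  (check: 303·(-4) + 252·5 = 48)
  q = 1: r = 3, s = 1 − 1·(-4) = 5, t = -1 − 1·5 = -6  (check: 303·5 + 252·(-6) = 3)
The row with r = 3 (the gcd) gives the Bezout coefficients s = 5, t = -6.
Result: 303 · (5) + 252 · (-6) = 3.

gcd(303, 252) = 3; s = 5, t = -6 (check: 303·5 + 252·(-6) = 3).


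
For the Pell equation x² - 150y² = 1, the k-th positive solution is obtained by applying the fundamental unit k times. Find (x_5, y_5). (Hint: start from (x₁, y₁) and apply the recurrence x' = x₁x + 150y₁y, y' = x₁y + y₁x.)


Step 1: Find the fundamental solution (x₁, y₁) of x² - 150y² = 1.
  Expand √150 as a continued fraction. a₀ = ⌊√150⌋ = 12; iterate m_{k+1} = d_k·a_k − m_k, d_{k+1} = (150 − m_{k+1}²)/d_k, a_{k+1} = ⌊(a₀ + m_{k+1})/d_{k+1}⌋ (starting m₀ = 0, d₀ = 1), with convergents p_k = a_k·p_{k-1} + p_{k-2}, q_k = a_k·q_{k-1} + q_{k-2} (p₋₁ = 1, q₋₁ = 0):
  k = 0: a₀ = 12; p₀/q₀ = 12/1; p₀² − 150·q₀² = 144 − 150 = -6.
  k = 1: m = 12, d = 6, a = ⌊(12 + 12)/6⌋ = 4; p/q = (4·12 + 1)/(4·1 + 0) = 49/4; p² − 150·q² = 2401 − 2400 = 1.
  The first convergent with p² − 150·q² = 1 gives the fundamental solution (x₁, y₁) = (49, 4).
Step 2: Apply the recurrence (x_{n+1}, y_{n+1}) = (x₁x_n + 150y₁y_n, x₁y_n + y₁x_n) repeatedly.
  From (x_1, y_1) = (49, 4): x_2 = 49·49 + 150·4·4 = 4801; y_2 = 49·4 + 4·49 = 392.
  From (x_2, y_2) = (4801, 392): x_3 = 49·4801 + 150·4·392 = 470449; y_3 = 49·392 + 4·4801 = 38412.
  From (x_3, y_3) = (470449, 38412): x_4 = 49·470449 + 150·4·38412 = 46099201; y_4 = 49·38412 + 4·470449 = 3763984.
  From (x_4, y_4) = (46099201, 3763984): x_5 = 49·46099201 + 150·4·3763984 = 4517251249; y_5 = 49·3763984 + 4·46099201 = 368832020.
Step 3: Verify x_5² - 150·y_5² = 20405558846592060001 - 20405558846592060000 = 1 (should be 1). ✓

(x_1, y_1) = (49, 4); (x_5, y_5) = (4517251249, 368832020).


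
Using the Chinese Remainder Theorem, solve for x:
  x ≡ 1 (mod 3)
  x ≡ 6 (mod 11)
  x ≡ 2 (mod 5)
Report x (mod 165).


Moduli 3, 11, 5 are pairwise coprime; by CRT there is a unique solution modulo M = 3 · 11 · 5 = 165.
Solve pairwise, accumulating the modulus:
  Start with x ≡ 1 (mod 3).
  Combine with x ≡ 6 (mod 11): since gcd(3, 11) = 1, we get a unique residue mod 33.
    Write x = 1 + 3·t and substitute into x ≡ 6 (mod 11): 3·t ≡ 6 − 1 = 5 (mod 11).
    The inverse of 3 mod 11 is 4 (since 3·4 = 12 = 1·11 + 1), so t ≡ 4·5 = 20 ≡ 9 (mod 11).
    Then x = 1 + 3·9 = 28, valid modulo lcm(3, 11) = 33: x ≡ 28 (mod 33).
  Combine with x ≡ 2 (mod 5): since gcd(33, 5) = 1, we get a unique residue mod 165.
    Write x = 28 + 33·t and substitute into x ≡ 2 (mod 5): 33·t ≡ 2 − 28 = -26 (mod 5).
    Reduce coefficients mod 5: 3·t ≡ 4 (mod 5).
    The inverse of 3 mod 5 is 2 (since 3·2 = 6 = 1·5 + 1), so t ≡ 2·4 = 8 ≡ 3 (mod 5).
    Then x = 28 + 33·3 = 127, valid modulo lcm(33, 5) = 165: x ≡ 127 (mod 165).
Verify: 127 mod 3 = 1 ✓, 127 mod 11 = 6 ✓, 127 mod 5 = 2 ✓.

x ≡ 127 (mod 165).


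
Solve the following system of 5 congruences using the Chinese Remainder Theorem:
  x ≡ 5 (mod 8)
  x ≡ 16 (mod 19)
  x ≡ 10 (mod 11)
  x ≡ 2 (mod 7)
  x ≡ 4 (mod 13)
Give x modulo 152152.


Product of moduli M = 8 · 19 · 11 · 7 · 13 = 152152.
Merge one congruence at a time:
  Start: x ≡ 5 (mod 8).
  Combine with x ≡ 16 (mod 19); new modulus lcm = 152.
    Write x = 5 + 8·t and substitute into x ≡ 16 (mod 19): 8·t ≡ 16 − 5 = 11 (mod 19).
    The inverse of 8 mod 19 is 12 (since 8·12 = 96 = 5·19 + 1), so t ≡ 12·11 = 132 ≡ 18 (mod 19).
    Then x = 5 + 8·18 = 149, valid modulo lcm(8, 19) = 152: x ≡ 149 (mod 152).
  Combine with x ≡ 10 (mod 11); new modulus lcm = 1672.
    Write x = 149 + 152·t and substitute into x ≡ 10 (mod 11): 152·t ≡ 10 − 149 = -139 (mod 11).
    Reduce coefficients mod 11: 9·t ≡ 4 (mod 11).
    The inverse of 9 mod 11 is 5 (since 9·5 = 45 = 4·11 + 1), so t ≡ 5·4 = 20 ≡ 9 (mod 11).
    Then x = 149 + 152·9 = 1517, valid modulo lcm(152, 11) = 1672: x ≡ 1517 (mod 1672).
  Combine with x ≡ 2 (mod 7); new modulus lcm = 11704.
    Write x = 1517 + 1672·t and substitute into x ≡ 2 (mod 7): 1672·t ≡ 2 − 1517 = -1515 (mod 7).
    Reduce coefficients mod 7: 6·t ≡ 4 (mod 7).
    The inverse of 6 mod 7 is 6 (since 6·6 = 36 = 5·7 + 1), so t ≡ 6·4 = 24 ≡ 3 (mod 7).
    Then x = 1517 + 1672·3 = 6533, valid modulo lcm(1672, 7) = 11704: x ≡ 6533 (mod 11704).
  Combine with x ≡ 4 (mod 13); new modulus lcm = 152152.
    Write x = 6533 + 11704·t and substitute into x ≡ 4 (mod 13): 11704·t ≡ 4 − 6533 = -6529 (mod 13).
    Reduce coefficients mod 13: 4·t ≡ 10 (mod 13).
    The inverse of 4 mod 13 is 10 (since 4·10 = 40 = 3·13 + 1), so t ≡ 10·10 = 100 ≡ 9 (mod 13).
    Then x = 6533 + 11704·9 = 111869, valid modulo lcm(11704, 13) = 152152: x ≡ 111869 (mod 152152).
Verify against each original: 111869 mod 8 = 5, 111869 mod 19 = 16, 111869 mod 11 = 10, 111869 mod 7 = 2, 111869 mod 13 = 4.

x ≡ 111869 (mod 152152).


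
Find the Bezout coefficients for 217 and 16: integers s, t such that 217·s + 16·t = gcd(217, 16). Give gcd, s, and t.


Euclidean algorithm on (217, 16) — divide until remainder is 0:
  217 = 13 · 16 + 9
  16 = 1 · 9 + 7
  9 = 1 · 7 + 2
  7 = 3 · 2 + 1
  2 = 2 · 1 + 0
gcd(217, 16) = 1.
Track Bezout coefficients alongside the remainders: start with r₀ = 217 = a·1 + b·0 (s = 1, t = 0) and r₁ = 16 = a·0 + b·1 (s = 0, t = 1); each new remainder r_{k+1} = r_{k-1} − q_k·r_k inherits s_{k+1} = s_{k-1} − q_k·s_k, t_{k+1} = t_{k-1} − q_k·t_k, so r_k = a·s_k + b·t_k at every step:
  q = 13: r = 9, s = 1 − 13·0 = 1, t = 0 − 13·1 = -13  (check: 217·1 + 16·(-13) = 9)
  q = 1: r = 7, s = 0 − 1·1 = -1, t = 1 − 1·(-13) = 14  (check: 217·(-1) + 16·14 = 7)
  q = 1: r = 2, s = 1 − 1·(-1) = 2, t = -13 − 1·14 = -27  (check: 217·2 + 16·(-27) = 2)
  q = 3: r = 1, s = -1 − 3·2 = -7, t = 14 − 3·(-27) = 95  (check: 217·(-7) + 16·95 = 1)
The row with r = 1 (the gcd) gives the Bezout coefficients s = -7, t = 95.
Result: 217 · (-7) + 16 · (95) = 1.

gcd(217, 16) = 1; s = -7, t = 95 (check: 217·(-7) + 16·95 = 1).


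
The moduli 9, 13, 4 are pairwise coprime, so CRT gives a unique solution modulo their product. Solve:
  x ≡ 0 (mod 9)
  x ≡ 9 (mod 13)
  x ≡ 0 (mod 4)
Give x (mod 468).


Moduli 9, 13, 4 are pairwise coprime; by CRT there is a unique solution modulo M = 9 · 13 · 4 = 468.
Solve pairwise, accumulating the modulus:
  Start with x ≡ 0 (mod 9).
  Combine with x ≡ 9 (mod 13): since gcd(9, 13) = 1, we get a unique residue mod 117.
    Write x = 0 + 9·t and substitute into x ≡ 9 (mod 13): 9·t ≡ 9 − 0 = 9 (mod 13).
    The inverse of 9 mod 13 is 3 (since 9·3 = 27 = 2·13 + 1), so t ≡ 3·9 = 27 ≡ 1 (mod 13).
    Then x = 0 + 9·1 = 9, valid modulo lcm(9, 13) = 117: x ≡ 9 (mod 117).
  Combine with x ≡ 0 (mod 4): since gcd(117, 4) = 1, we get a unique residue mod 468.
    Write x = 9 + 117·t and substitute into x ≡ 0 (mod 4): 117·t ≡ 0 − 9 = -9 (mod 4).
    Reduce coefficients mod 4: 1·t ≡ 3 (mod 4).
    So t ≡ 3 (mod 4).
    Then x = 9 + 117·3 = 360, valid modulo lcm(117, 4) = 468: x ≡ 360 (mod 468).
Verify: 360 mod 9 = 0 ✓, 360 mod 13 = 9 ✓, 360 mod 4 = 0 ✓.

x ≡ 360 (mod 468).


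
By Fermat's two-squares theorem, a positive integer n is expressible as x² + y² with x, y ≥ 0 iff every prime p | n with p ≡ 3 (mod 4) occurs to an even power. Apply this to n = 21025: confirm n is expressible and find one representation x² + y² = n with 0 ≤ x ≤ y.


Step 1: Factor n = 21025 = 5^2 · 29^2.
Step 2: Check the mod-4 condition on each prime factor: 5 ≡ 1 (mod 4), exponent 2; 29 ≡ 1 (mod 4), exponent 2.
All primes ≡ 3 (mod 4) appear to even exponent (or don't appear), so by the two-squares theorem n IS expressible as a sum of two squares.
Step 3: Build a representation. Group n = k² · m with k = 5 and m = 29 · 29 = 841 (a product of primes ≡ 1 (mod 4)); a representation of m scales to one of n via (k·x)² + (k·y)² = k²(x² + y²). Each prime p ≡ 1 (mod 4) is itself a sum of two squares; find a² by testing p − a² for a perfect square:
  29: 29 − 1² = 28, 29 − 2² = 25 = 5² ⇒ 29 = 2² + 5².
  Combine using the Brahmagupta–Fibonacci identity (a² + b²)(c² + d²) = (ac − bd)² + (ad + bc)² = (ac + bd)² + (ad − bc)²:
  29 · 29 = 841: from (2² + 5²)(2² + 5²), take (2·2 − 5·5, 2·5 + 5·2) = (4 − 25, 10 + 10) = (-21, 20); dropping signs (only squares matter) gives (21, 20); check 21² + 20² = 441 + 400 = 841 ✓.
  Scale by k = 5: (5·21, 5·20) = (105, 100).
Step 4: Order so x ≤ y and verify: 100² + 105² = 10000 + 11025 = 21025 = n. ✓

n = 21025 = 100² + 105² (one valid representation with x ≤ y).


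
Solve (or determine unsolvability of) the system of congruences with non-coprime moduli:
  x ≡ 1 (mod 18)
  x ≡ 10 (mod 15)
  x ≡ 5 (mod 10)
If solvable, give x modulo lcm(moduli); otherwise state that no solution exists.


Moduli 18, 15, 10 are not pairwise coprime, so CRT works modulo lcm(m_i) when all pairwise compatibility conditions hold.
Pairwise compatibility: gcd(m_i, m_j) must divide a_i - a_j for every pair.
Merge one congruence at a time:
  Start: x ≡ 1 (mod 18).
  Combine with x ≡ 10 (mod 15): gcd(18, 15) = 3; 10 - 1 = 9, which IS divisible by 3, so compatible.
    Write x = 1 + 18·t and substitute into x ≡ 10 (mod 15): 18·t ≡ 10 − 1 = 9 (mod 15).
    Divide the congruence (and modulus) by g = 3: 6·t ≡ 3 (mod 5).
    Reduce coefficients mod 5: 1·t ≡ 3 (mod 5).
    So t ≡ 3 (mod 5).
    Then x = 1 + 18·3 = 55, valid modulo lcm(18, 15) = 90: x ≡ 55 (mod 90).
  Combine with x ≡ 5 (mod 10): gcd(90, 10) = 10; 5 - 55 = -50, which IS divisible by 10, so compatible.
    Write x = 55 + 90·t and substitute into x ≡ 5 (mod 10): 90·t ≡ 5 − 55 = -50 (mod 10).
    Divide the congruence (and modulus) by g = 10: 9·t ≡ -5 (mod 1).
    Modulo 1 every t works; take t = 0.
    Then x = 55 + 90·0 = 55, valid modulo lcm(90, 10) = 90: x ≡ 55 (mod 90).
Verify: 55 mod 18 = 1, 55 mod 15 = 10, 55 mod 10 = 5.

x ≡ 55 (mod 90).


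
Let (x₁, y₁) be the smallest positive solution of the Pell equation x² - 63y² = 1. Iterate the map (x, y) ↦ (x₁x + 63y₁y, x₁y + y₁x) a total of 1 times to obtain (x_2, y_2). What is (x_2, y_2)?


Step 1: Find the fundamental solution (x₁, y₁) of x² - 63y² = 1.
  Expand √63 as a continued fraction. a₀ = ⌊√63⌋ = 7; iterate m_{k+1} = d_k·a_k − m_k, d_{k+1} = (63 − m_{k+1}²)/d_k, a_{k+1} = ⌊(a₀ + m_{k+1})/d_{k+1}⌋ (starting m₀ = 0, d₀ = 1), with convergents p_k = a_k·p_{k-1} + p_{k-2}, q_k = a_k·q_{k-1} + q_{k-2} (p₋₁ = 1, q₋₁ = 0):
  k = 0: a₀ = 7; p₀/q₀ = 7/1; p₀² − 63·q₀² = 49 − 63 = -14.
  k = 1: m = 7, d = 14, a = ⌊(7 + 7)/14⌋ = 1; p/q = (1·7 + 1)/(1·1 + 0) = 8/1; p² − 63·q² = 64 − 63 = 1.
  The first convergent with p² − 63·q² = 1 gives the fundamental solution (x₁, y₁) = (8, 1).
Step 2: Apply the recurrence (x_{n+1}, y_{n+1}) = (x₁x_n + 63y₁y_n, x₁y_n + y₁x_n) repeatedly.
  From (x_1, y_1) = (8, 1): x_2 = 8·8 + 63·1·1 = 127; y_2 = 8·1 + 1·8 = 16.
Step 3: Verify x_2² - 63·y_2² = 16129 - 16128 = 1 (should be 1). ✓

(x_1, y_1) = (8, 1); (x_2, y_2) = (127, 16).


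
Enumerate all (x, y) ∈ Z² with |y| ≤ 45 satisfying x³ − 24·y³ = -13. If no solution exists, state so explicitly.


The equation is x³ - 24y³ = -13. For fixed y, x³ = 24·y³ − 13, so a solution requires the RHS to be a perfect cube.
Strategy: iterate y from -45 to 45, compute RHS = 24·y³ − 13, and check whether it is a (positive or negative) perfect cube.
Check small values of y:
  y = 0: RHS = -13 is not a perfect cube.
  y = 1: RHS = 11 is not a perfect cube.
  y = -1: RHS = -37 is not a perfect cube.
  y = 2: RHS = 179 is not a perfect cube.
  y = -2: RHS = -205 is not a perfect cube.
  y = 3: RHS = 635 is not a perfect cube.
  y = -3: RHS = -661 is not a perfect cube.
Continuing the search up to |y| = 45 finds no solutions either.
No (x, y) in the scanned range satisfies the equation.

No integer solutions with |y| ≤ 45.


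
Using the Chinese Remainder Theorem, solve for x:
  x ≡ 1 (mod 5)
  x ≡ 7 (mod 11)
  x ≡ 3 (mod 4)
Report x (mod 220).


Moduli 5, 11, 4 are pairwise coprime; by CRT there is a unique solution modulo M = 5 · 11 · 4 = 220.
Solve pairwise, accumulating the modulus:
  Start with x ≡ 1 (mod 5).
  Combine with x ≡ 7 (mod 11): since gcd(5, 11) = 1, we get a unique residue mod 55.
    Write x = 1 + 5·t and substitute into x ≡ 7 (mod 11): 5·t ≡ 7 − 1 = 6 (mod 11).
    The inverse of 5 mod 11 is 9 (since 5·9 = 45 = 4·11 + 1), so t ≡ 9·6 = 54 ≡ 10 (mod 11).
    Then x = 1 + 5·10 = 51, valid modulo lcm(5, 11) = 55: x ≡ 51 (mod 55).
  Combine with x ≡ 3 (mod 4): since gcd(55, 4) = 1, we get a unique residue mod 220.
    Write x = 51 + 55·t and substitute into x ≡ 3 (mod 4): 55·t ≡ 3 − 51 = -48 (mod 4).
    Reduce coefficients mod 4: 3·t ≡ 0 (mod 4).
    The inverse of 3 mod 4 is 3 (since 3·3 = 9 = 2·4 + 1), so t ≡ 3·0 = 0 ≡ 0 (mod 4).
    Then x = 51 + 55·0 = 51, valid modulo lcm(55, 4) = 220: x ≡ 51 (mod 220).
Verify: 51 mod 5 = 1 ✓, 51 mod 11 = 7 ✓, 51 mod 4 = 3 ✓.

x ≡ 51 (mod 220).


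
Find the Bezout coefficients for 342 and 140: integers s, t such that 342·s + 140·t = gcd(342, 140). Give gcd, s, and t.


Euclidean algorithm on (342, 140) — divide until remainder is 0:
  342 = 2 · 140 + 62
  140 = 2 · 62 + 16
  62 = 3 · 16 + 14
  16 = 1 · 14 + 2
  14 = 7 · 2 + 0
gcd(342, 140) = 2.
Track Bezout coefficients alongside the remainders: start with r₀ = 342 = a·1 + b·0 (s = 1, t = 0) and r₁ = 140 = a·0 + b·1 (s = 0, t = 1); each new remainder r_{k+1} = r_{k-1} − q_k·r_k inherits s_{k+1} = s_{k-1} − q_k·s_k, t_{k+1} = t_{k-1} − q_k·t_k, so r_k = a·s_k + b·t_k at every step:
  q = 2: r = 62, s = 1 − 2·0 = 1, t = 0 − 2·1 = -2  (check: 342·1 + 140·(-2) = 62)
  q = 2: r = 16, s = 0 − 2·1 = -2, t = 1 − 2·(-2) = 5  (check: 342·(-2) + 140·5 = 16)
  q = 3: r = 14, s = 1 − 3·(-2) = 7, t = -2 − 3·5 = -17  (check: 342·7 + 140·(-17) = 14)
  q = 1: r = 2, s = -2 − 1·7 = -9, t = 5 − 1·(-17) = 22  (check: 342·(-9) + 140·22 = 2)
The row with r = 2 (the gcd) gives the Bezout coefficients s = -9, t = 22.
Result: 342 · (-9) + 140 · (22) = 2.

gcd(342, 140) = 2; s = -9, t = 22 (check: 342·(-9) + 140·22 = 2).


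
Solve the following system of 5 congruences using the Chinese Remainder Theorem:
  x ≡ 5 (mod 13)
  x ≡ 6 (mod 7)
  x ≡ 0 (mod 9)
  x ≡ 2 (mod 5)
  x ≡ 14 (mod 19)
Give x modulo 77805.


Product of moduli M = 13 · 7 · 9 · 5 · 19 = 77805.
Merge one congruence at a time:
  Start: x ≡ 5 (mod 13).
  Combine with x ≡ 6 (mod 7); new modulus lcm = 91.
    Write x = 5 + 13·t and substitute into x ≡ 6 (mod 7): 13·t ≡ 6 − 5 = 1 (mod 7).
    Reduce coefficients mod 7: 6·t ≡ 1 (mod 7).
    The inverse of 6 mod 7 is 6 (since 6·6 = 36 = 5·7 + 1), so t ≡ 6·1 = 6 ≡ 6 (mod 7).
    Then x = 5 + 13·6 = 83, valid modulo lcm(13, 7) = 91: x ≡ 83 (mod 91).
  Combine with x ≡ 0 (mod 9); new modulus lcm = 819.
    Write x = 83 + 91·t and substitute into x ≡ 0 (mod 9): 91·t ≡ 0 − 83 = -83 (mod 9).
    Reduce coefficients mod 9: 1·t ≡ 7 (mod 9).
    So t ≡ 7 (mod 9).
    Then x = 83 + 91·7 = 720, valid modulo lcm(91, 9) = 819: x ≡ 720 (mod 819).
  Combine with x ≡ 2 (mod 5); new modulus lcm = 4095.
    Write x = 720 + 819·t and substitute into x ≡ 2 (mod 5): 819·t ≡ 2 − 720 = -718 (mod 5).
    Reduce coefficients mod 5: 4·t ≡ 2 (mod 5).
    The inverse of 4 mod 5 is 4 (since 4·4 = 16 = 3·5 + 1), so t ≡ 4·2 = 8 ≡ 3 (mod 5).
    Then x = 720 + 819·3 = 3177, valid modulo lcm(819, 5) = 4095: x ≡ 3177 (mod 4095).
  Combine with x ≡ 14 (mod 19); new modulus lcm = 77805.
    Write x = 3177 + 4095·t and substitute into x ≡ 14 (mod 19): 4095·t ≡ 14 − 3177 = -3163 (mod 19).
    Reduce coefficients mod 19: 10·t ≡ 10 (mod 19).
    The inverse of 10 mod 19 is 2 (since 10·2 = 20 = 1·19 + 1), so t ≡ 2·10 = 20 ≡ 1 (mod 19).
    Then x = 3177 + 4095·1 = 7272, valid modulo lcm(4095, 19) = 77805: x ≡ 7272 (mod 77805).
Verify against each original: 7272 mod 13 = 5, 7272 mod 7 = 6, 7272 mod 9 = 0, 7272 mod 5 = 2, 7272 mod 19 = 14.

x ≡ 7272 (mod 77805).


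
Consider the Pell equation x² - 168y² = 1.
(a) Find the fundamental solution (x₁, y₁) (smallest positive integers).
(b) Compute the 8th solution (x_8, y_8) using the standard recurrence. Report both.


Step 1: Find the fundamental solution (x₁, y₁) of x² - 168y² = 1.
  Expand √168 as a continued fraction. a₀ = ⌊√168⌋ = 12; iterate m_{k+1} = d_k·a_k − m_k, d_{k+1} = (168 − m_{k+1}²)/d_k, a_{k+1} = ⌊(a₀ + m_{k+1})/d_{k+1}⌋ (starting m₀ = 0, d₀ = 1), with convergents p_k = a_k·p_{k-1} + p_{k-2}, q_k = a_k·q_{k-1} + q_{k-2} (p₋₁ = 1, q₋₁ = 0):
  k = 0: a₀ = 12; p₀/q₀ = 12/1; p₀² − 168·q₀² = 144 − 168 = -24.
  k = 1: m = 12, d = 24, a = ⌊(12 + 12)/24⌋ = 1; p/q = (1·12 + 1)/(1·1 + 0) = 13/1; p² − 168·q² = 169 − 168 = 1.
  The first convergent with p² − 168·q² = 1 gives the fundamental solution (x₁, y₁) = (13, 1).
Step 2: Apply the recurrence (x_{n+1}, y_{n+1}) = (x₁x_n + 168y₁y_n, x₁y_n + y₁x_n) repeatedly.
  From (x_1, y_1) = (13, 1): x_2 = 13·13 + 168·1·1 = 337; y_2 = 13·1 + 1·13 = 26.
  From (x_2, y_2) = (337, 26): x_3 = 13·337 + 168·1·26 = 8749; y_3 = 13·26 + 1·337 = 675.
  From (x_3, y_3) = (8749, 675): x_4 = 13·8749 + 168·1·675 = 227137; y_4 = 13·675 + 1·8749 = 17524.
  From (x_4, y_4) = (227137, 17524): x_5 = 13·227137 + 168·1·17524 = 5896813; y_5 = 13·17524 + 1·227137 = 454949.
  From (x_5, y_5) = (5896813, 454949): x_6 = 13·5896813 + 168·1·454949 = 153090001; y_6 = 13·454949 + 1·5896813 = 11811150.
  From (x_6, y_6) = (153090001, 11811150): x_7 = 13·153090001 + 168·1·11811150 = 3974443213; y_7 = 13·11811150 + 1·153090001 = 306634951.
  From (x_7, y_7) = (3974443213, 306634951): x_8 = 13·3974443213 + 168·1·306634951 = 103182433537; y_8 = 13·306634951 + 1·3974443213 = 7960697576.
Step 3: Verify x_8² - 168·y_8² = 10646614590617422330369 - 10646614590617422330368 = 1 (should be 1). ✓

(x_1, y_1) = (13, 1); (x_8, y_8) = (103182433537, 7960697576).


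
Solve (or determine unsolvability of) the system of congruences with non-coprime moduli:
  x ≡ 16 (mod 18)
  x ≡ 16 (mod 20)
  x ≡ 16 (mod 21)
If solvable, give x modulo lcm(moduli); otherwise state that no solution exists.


Moduli 18, 20, 21 are not pairwise coprime, so CRT works modulo lcm(m_i) when all pairwise compatibility conditions hold.
Pairwise compatibility: gcd(m_i, m_j) must divide a_i - a_j for every pair.
Merge one congruence at a time:
  Start: x ≡ 16 (mod 18).
  Combine with x ≡ 16 (mod 20): gcd(18, 20) = 2; 16 - 16 = 0, which IS divisible by 2, so compatible.
    Write x = 16 + 18·t and substitute into x ≡ 16 (mod 20): 18·t ≡ 16 − 16 = 0 (mod 20).
    Divide the congruence (and modulus) by g = 2: 9·t ≡ 0 (mod 10).
    The inverse of 9 mod 10 is 9 (since 9·9 = 81 = 8·10 + 1), so t ≡ 9·0 = 0 ≡ 0 (mod 10).
    Then x = 16 + 18·0 = 16, valid modulo lcm(18, 20) = 180: x ≡ 16 (mod 180).
  Combine with x ≡ 16 (mod 21): gcd(180, 21) = 3; 16 - 16 = 0, which IS divisible by 3, so compatible.
    Write x = 16 + 180·t and substitute into x ≡ 16 (mod 21): 180·t ≡ 16 − 16 = 0 (mod 21).
    Divide the congruence (and modulus) by g = 3: 60·t ≡ 0 (mod 7).
    Reduce coefficients mod 7: 4·t ≡ 0 (mod 7).
    The inverse of 4 mod 7 is 2 (since 4·2 = 8 = 1·7 + 1), so t ≡ 2·0 = 0 ≡ 0 (mod 7).
    Then x = 16 + 180·0 = 16, valid modulo lcm(180, 21) = 1260: x ≡ 16 (mod 1260).
Verify: 16 mod 18 = 16, 16 mod 20 = 16, 16 mod 21 = 16.

x ≡ 16 (mod 1260).


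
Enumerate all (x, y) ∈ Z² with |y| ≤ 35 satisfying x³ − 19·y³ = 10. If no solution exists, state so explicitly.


The equation is x³ - 19y³ = 10. For fixed y, x³ = 19·y³ + 10, so a solution requires the RHS to be a perfect cube.
Strategy: iterate y from -35 to 35, compute RHS = 19·y³ + 10, and check whether it is a (positive or negative) perfect cube.
Check small values of y:
  y = 0: RHS = 10 is not a perfect cube.
  y = 1: RHS = 29 is not a perfect cube.
  y = -1: RHS = -9 is not a perfect cube.
  y = 2: RHS = 162 is not a perfect cube.
  y = -2: RHS = -142 is not a perfect cube.
  y = 3: RHS = 523 is not a perfect cube.
  y = -3: RHS = -503 is not a perfect cube.
Continuing the search up to |y| = 35 finds no solutions either.
No (x, y) in the scanned range satisfies the equation.

No integer solutions with |y| ≤ 35.


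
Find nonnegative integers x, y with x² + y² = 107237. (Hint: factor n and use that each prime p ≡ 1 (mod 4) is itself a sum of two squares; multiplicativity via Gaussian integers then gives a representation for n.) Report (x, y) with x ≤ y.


Step 1: Factor n = 107237 = 13 · 73 · 113.
Step 2: Check the mod-4 condition on each prime factor: 13 ≡ 1 (mod 4), exponent 1; 73 ≡ 1 (mod 4), exponent 1; 113 ≡ 1 (mod 4), exponent 1.
All primes ≡ 3 (mod 4) appear to even exponent (or don't appear), so by the two-squares theorem n IS expressible as a sum of two squares.
Step 3: Build a representation. Here n = 13 · 73 · 113 is a product of primes ≡ 1 (mod 4). Each prime p ≡ 1 (mod 4) is itself a sum of two squares; find a² by testing p − a² for a perfect square:
  13: 13 − 1² = 12, 13 − 2² = 9 = 3² ⇒ 13 = 2² + 3².
  73: 73 − 1² = 72, 73 − 2² = 69, 73 − 3² = 64 = 8² ⇒ 73 = 3² + 8².
  113: 113 − 1² = 112, 113 − 2² = 109, 113 − 3² = 104, 113 − 4² = 97, 113 − 5² = 88, 113 − 6² = 77, 113 − 7² = 64 = 8² ⇒ 113 = 7² + 8².
  Combine using the Brahmagupta–Fibonacci identity (a² + b²)(c² + d²) = (ac − bd)² + (ad + bc)² = (ac + bd)² + (ad − bc)²:
  13 · 73 = 949: from (2² + 3²)(3² + 8²), take (2·3 − 3·8, 2·8 + 3·3) = (6 − 24, 16 + 9) = (-18, 25); dropping signs (only squares matter) gives (18, 25); check 18² + 25² = 324 + 625 = 949 ✓.
  949 · 113 = 107237: from (18² + 25²)(7² + 8²), take (18·7 − 25·8, 18·8 + 25·7) = (126 − 200, 144 + 175) = (-74, 319); dropping signs (only squares matter) gives (74, 319); check 74² + 319² = 5476 + 101761 = 107237 ✓.
Step 4: Order so x ≤ y and verify: 74² + 319² = 5476 + 101761 = 107237 = n. ✓

n = 107237 = 74² + 319² (one valid representation with x ≤ y).


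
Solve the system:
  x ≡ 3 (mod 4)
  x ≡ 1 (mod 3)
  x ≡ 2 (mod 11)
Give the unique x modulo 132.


Moduli 4, 3, 11 are pairwise coprime; by CRT there is a unique solution modulo M = 4 · 3 · 11 = 132.
Solve pairwise, accumulating the modulus:
  Start with x ≡ 3 (mod 4).
  Combine with x ≡ 1 (mod 3): since gcd(4, 3) = 1, we get a unique residue mod 12.
    Write x = 3 + 4·t and substitute into x ≡ 1 (mod 3): 4·t ≡ 1 − 3 = -2 (mod 3).
    Reduce coefficients mod 3: 1·t ≡ 1 (mod 3).
    So t ≡ 1 (mod 3).
    Then x = 3 + 4·1 = 7, valid modulo lcm(4, 3) = 12: x ≡ 7 (mod 12).
  Combine with x ≡ 2 (mod 11): since gcd(12, 11) = 1, we get a unique residue mod 132.
    Write x = 7 + 12·t and substitute into x ≡ 2 (mod 11): 12·t ≡ 2 − 7 = -5 (mod 11).
    Reduce coefficients mod 11: 1·t ≡ 6 (mod 11).
    So t ≡ 6 (mod 11).
    Then x = 7 + 12·6 = 79, valid modulo lcm(12, 11) = 132: x ≡ 79 (mod 132).
Verify: 79 mod 4 = 3 ✓, 79 mod 3 = 1 ✓, 79 mod 11 = 2 ✓.

x ≡ 79 (mod 132).


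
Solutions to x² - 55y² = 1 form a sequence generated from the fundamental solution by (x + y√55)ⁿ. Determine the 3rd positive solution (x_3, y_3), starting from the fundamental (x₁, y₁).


Step 1: Find the fundamental solution (x₁, y₁) of x² - 55y² = 1.
  Expand √55 as a continued fraction. a₀ = ⌊√55⌋ = 7; iterate m_{k+1} = d_k·a_k − m_k, d_{k+1} = (55 − m_{k+1}²)/d_k, a_{k+1} = ⌊(a₀ + m_{k+1})/d_{k+1}⌋ (starting m₀ = 0, d₀ = 1), with convergents p_k = a_k·p_{k-1} + p_{k-2}, q_k = a_k·q_{k-1} + q_{k-2} (p₋₁ = 1, q₋₁ = 0):
  k = 0: a₀ = 7; p₀/q₀ = 7/1; p₀² − 55·q₀² = 49 − 55 = -6.
  k = 1: m = 7, d = 6, a = ⌊(7 + 7)/6⌋ = 2; p/q = (2·7 + 1)/(2·1 + 0) = 15/2; p² − 55·q² = 225 − 220 = 5.
  k = 2: m = 5, d = 5, a = ⌊(7 + 5)/5⌋ = 2; p/q = (2·15 + 7)/(2·2 + 1) = 37/5; p² − 55·q² = 1369 − 1375 = -6.
  k = 3: m = 5, d = 6, a = ⌊(7 + 5)/6⌋ = 2; p/q = (2·37 + 15)/(2·5 + 2) = 89/12; p² − 55·q² = 7921 − 7920 = 1.
  The first convergent with p² − 55·q² = 1 gives the fundamental solution (x₁, y₁) = (89, 12).
Step 2: Apply the recurrence (x_{n+1}, y_{n+1}) = (x₁x_n + 55y₁y_n, x₁y_n + y₁x_n) repeatedly.
  From (x_1, y_1) = (89, 12): x_2 = 89·89 + 55·12·12 = 15841; y_2 = 89·12 + 12·89 = 2136.
  From (x_2, y_2) = (15841, 2136): x_3 = 89·15841 + 55·12·2136 = 2819609; y_3 = 89·2136 + 12·15841 = 380196.
Step 3: Verify x_3² - 55·y_3² = 7950194912881 - 7950194912880 = 1 (should be 1). ✓

(x_1, y_1) = (89, 12); (x_3, y_3) = (2819609, 380196).


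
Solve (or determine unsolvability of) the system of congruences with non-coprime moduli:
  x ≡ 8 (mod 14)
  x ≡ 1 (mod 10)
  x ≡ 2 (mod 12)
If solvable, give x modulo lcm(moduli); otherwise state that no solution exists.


Moduli 14, 10, 12 are not pairwise coprime, so CRT works modulo lcm(m_i) when all pairwise compatibility conditions hold.
Pairwise compatibility: gcd(m_i, m_j) must divide a_i - a_j for every pair.
Merge one congruence at a time:
  Start: x ≡ 8 (mod 14).
  Combine with x ≡ 1 (mod 10): gcd(14, 10) = 2, and 1 - 8 = -7 is NOT divisible by 2.
    ⇒ system is inconsistent (no integer solution).

No solution (the system is inconsistent).


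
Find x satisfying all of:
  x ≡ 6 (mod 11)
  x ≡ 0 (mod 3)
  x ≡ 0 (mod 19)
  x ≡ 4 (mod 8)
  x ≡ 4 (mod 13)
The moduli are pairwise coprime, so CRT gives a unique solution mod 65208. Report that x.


Product of moduli M = 11 · 3 · 19 · 8 · 13 = 65208.
Merge one congruence at a time:
  Start: x ≡ 6 (mod 11).
  Combine with x ≡ 0 (mod 3); new modulus lcm = 33.
    Write x = 6 + 11·t and substitute into x ≡ 0 (mod 3): 11·t ≡ 0 − 6 = -6 (mod 3).
    Reduce coefficients mod 3: 2·t ≡ 0 (mod 3).
    The inverse of 2 mod 3 is 2 (since 2·2 = 4 = 1·3 + 1), so t ≡ 2·0 = 0 ≡ 0 (mod 3).
    Then x = 6 + 11·0 = 6, valid modulo lcm(11, 3) = 33: x ≡ 6 (mod 33).
  Combine with x ≡ 0 (mod 19); new modulus lcm = 627.
    Write x = 6 + 33·t and substitute into x ≡ 0 (mod 19): 33·t ≡ 0 − 6 = -6 (mod 19).
    Reduce coefficients mod 19: 14·t ≡ 13 (mod 19).
    The inverse of 14 mod 19 is 15 (since 14·15 = 210 = 11·19 + 1), so t ≡ 15·13 = 195 ≡ 5 (mod 19).
    Then x = 6 + 33·5 = 171, valid modulo lcm(33, 19) = 627: x ≡ 171 (mod 627).
  Combine with x ≡ 4 (mod 8); new modulus lcm = 5016.
    Write x = 171 + 627·t and substitute into x ≡ 4 (mod 8): 627·t ≡ 4 − 171 = -167 (mod 8).
    Reduce coefficients mod 8: 3·t ≡ 1 (mod 8).
    The inverse of 3 mod 8 is 3 (since 3·3 = 9 = 1·8 + 1), so t ≡ 3·1 = 3 ≡ 3 (mod 8).
    Then x = 171 + 627·3 = 2052, valid modulo lcm(627, 8) = 5016: x ≡ 2052 (mod 5016).
  Combine with x ≡ 4 (mod 13); new modulus lcm = 65208.
    Write x = 2052 + 5016·t and substitute into x ≡ 4 (mod 13): 5016·t ≡ 4 − 2052 = -2048 (mod 13).
    Reduce coefficients mod 13: 11·t ≡ 6 (mod 13).
    The inverse of 11 mod 13 is 6 (since 11·6 = 66 = 5·13 + 1), so t ≡ 6·6 = 36 ≡ 10 (mod 13).
    Then x = 2052 + 5016·10 = 52212, valid modulo lcm(5016, 13) = 65208: x ≡ 52212 (mod 65208).
Verify against each original: 52212 mod 11 = 6, 52212 mod 3 = 0, 52212 mod 19 = 0, 52212 mod 8 = 4, 52212 mod 13 = 4.

x ≡ 52212 (mod 65208).


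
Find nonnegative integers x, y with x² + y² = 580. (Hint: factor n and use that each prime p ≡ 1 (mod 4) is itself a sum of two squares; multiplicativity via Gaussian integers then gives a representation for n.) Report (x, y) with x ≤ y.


Step 1: Factor n = 580 = 2^2 · 5 · 29.
Step 2: Check the mod-4 condition on each prime factor: 2 = 2 (special); 5 ≡ 1 (mod 4), exponent 1; 29 ≡ 1 (mod 4), exponent 1.
All primes ≡ 3 (mod 4) appear to even exponent (or don't appear), so by the two-squares theorem n IS expressible as a sum of two squares.
Step 3: Build a representation. Group n = k² · m with k = 2 and m = 5 · 29 = 145 (a product of primes ≡ 1 (mod 4)); a representation of m scales to one of n via (k·x)² + (k·y)² = k²(x² + y²). Each prime p ≡ 1 (mod 4) is itself a sum of two squares; find a² by testing p − a² for a perfect square:
  5: 5 − 1² = 4 = 2² ⇒ 5 = 1² + 2².
  29: 29 − 1² = 28, 29 − 2² = 25 = 5² ⇒ 29 = 2² + 5².
  Combine using the Brahmagupta–Fibonacci identity (a² + b²)(c² + d²) = (ac − bd)² + (ad + bc)² = (ac + bd)² + (ad − bc)²:
  5 · 29 = 145: from (1² + 2²)(2² + 5²), take (1·2 − 2·5, 1·5 + 2·2) = (2 − 10, 5 + 4) = (-8, 9); dropping signs (only squares matter) gives (8, 9); check 8² + 9² = 64 + 81 = 145 ✓.
  Scale by k = 2: (2·8, 2·9) = (16, 18).
Step 4: Order so x ≤ y and verify: 16² + 18² = 256 + 324 = 580 = n. ✓

n = 580 = 16² + 18² (one valid representation with x ≤ y).


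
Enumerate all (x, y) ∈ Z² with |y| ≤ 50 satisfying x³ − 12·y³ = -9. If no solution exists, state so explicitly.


The equation is x³ - 12y³ = -9. For fixed y, x³ = 12·y³ − 9, so a solution requires the RHS to be a perfect cube.
Strategy: iterate y from -50 to 50, compute RHS = 12·y³ − 9, and check whether it is a (positive or negative) perfect cube.
Check small values of y:
  y = 0: RHS = -9 is not a perfect cube.
  y = 1: RHS = 3 is not a perfect cube.
  y = -1: RHS = -21 is not a perfect cube.
  y = 2: RHS = 87 is not a perfect cube.
  y = -2: RHS = -105 is not a perfect cube.
  y = 3: RHS = 315 is not a perfect cube.
  y = -3: RHS = -333 is not a perfect cube.
Continuing the search up to |y| = 50 finds no solutions either.
No (x, y) in the scanned range satisfies the equation.

No integer solutions with |y| ≤ 50.


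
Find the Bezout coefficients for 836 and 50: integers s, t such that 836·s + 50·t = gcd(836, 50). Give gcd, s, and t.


Euclidean algorithm on (836, 50) — divide until remainder is 0:
  836 = 16 · 50 + 36
  50 = 1 · 36 + 14
  36 = 2 · 14 + 8
  14 = 1 · 8 + 6
  8 = 1 · 6 + 2
  6 = 3 · 2 + 0
gcd(836, 50) = 2.
Track Bezout coefficients alongside the remainders: start with r₀ = 836 = a·1 + b·0 (s = 1, t = 0) and r₁ = 50 = a·0 + b·1 (s = 0, t = 1); each new remainder r_{k+1} = r_{k-1} − q_k·r_k inherits s_{k+1} = s_{k-1} − q_k·s_k, t_{k+1} = t_{k-1} − q_k·t_k, so r_k = a·s_k + b·t_k at every step:
  q = 16: r = 36, s = 1 − 16·0 = 1, t = 0 − 16·1 = -16  (check: 836·1 + 50·(-16) = 36)
  q = 1: r = 14, s = 0 − 1·1 = -1, t = 1 − 1·(-16) = 17  (check: 836·(-1) + 50·17 = 14)
  q = 2: r = 8, s = 1 − 2·(-1) = 3, t = -16 − 2·17 = -50  (check: 836·3 + 50·(-50) = 8)
  q = 1: r = 6, s = -1 − 1·3 = -4, t = 17 − 1·(-50) = 67  (check: 836·(-4) + 50·67 = 6)
  q = 1: r = 2, s = 3 − 1·(-4) = 7, t = -50 − 1·67 = -117  (check: 836·7 + 50·(-117) = 2)
The row with r = 2 (the gcd) gives the Bezout coefficients s = 7, t = -117.
Result: 836 · (7) + 50 · (-117) = 2.

gcd(836, 50) = 2; s = 7, t = -117 (check: 836·7 + 50·(-117) = 2).
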